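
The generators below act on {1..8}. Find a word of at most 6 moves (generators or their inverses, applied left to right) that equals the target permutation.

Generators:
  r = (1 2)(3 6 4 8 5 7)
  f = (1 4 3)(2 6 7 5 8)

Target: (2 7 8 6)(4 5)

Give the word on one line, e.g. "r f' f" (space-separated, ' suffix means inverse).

  after f: (1 4 3)(2 6 7 5 8)
  after r: (1 8)(2 4 6 3)
  after f: (1 2 3 6)(4 7 5 8)
  after r': (2 7 8 6)(4 5)

f r f r'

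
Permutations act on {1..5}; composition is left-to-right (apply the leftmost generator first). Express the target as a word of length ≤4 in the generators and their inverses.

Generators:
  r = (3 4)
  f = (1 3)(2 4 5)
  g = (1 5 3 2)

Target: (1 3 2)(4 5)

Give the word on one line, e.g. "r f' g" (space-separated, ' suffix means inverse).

  after g': (1 2 3 5)
  after f: (1 4 5 3 2)
  after r: (1 3 2)(4 5)

g' f r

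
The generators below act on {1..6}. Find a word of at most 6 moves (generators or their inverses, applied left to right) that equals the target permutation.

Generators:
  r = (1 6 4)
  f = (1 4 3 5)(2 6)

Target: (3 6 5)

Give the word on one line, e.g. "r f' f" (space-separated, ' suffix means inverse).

f f r f' f'

  after f: (1 4 3 5)(2 6)
  after f: (1 3)(4 5)
  after r: (1 3 6 4 5)
  after f': (1 4 3 2 6)
  after f': (3 6 5)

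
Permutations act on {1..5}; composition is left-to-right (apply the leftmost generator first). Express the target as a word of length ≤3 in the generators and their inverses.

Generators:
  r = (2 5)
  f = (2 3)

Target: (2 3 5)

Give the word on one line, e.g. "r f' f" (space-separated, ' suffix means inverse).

  after f: (2 3)
  after r': (2 3 5)

f r'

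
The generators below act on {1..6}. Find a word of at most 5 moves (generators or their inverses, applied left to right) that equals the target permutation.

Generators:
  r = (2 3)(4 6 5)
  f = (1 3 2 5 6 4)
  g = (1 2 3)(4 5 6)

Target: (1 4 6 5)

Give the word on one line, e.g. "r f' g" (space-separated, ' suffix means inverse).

f' r r g'

  after f': (1 4 6 5 2 3)
  after r: (1 6 4 5 3)
  after r: (1 5 2 3)
  after g': (1 4 6 5)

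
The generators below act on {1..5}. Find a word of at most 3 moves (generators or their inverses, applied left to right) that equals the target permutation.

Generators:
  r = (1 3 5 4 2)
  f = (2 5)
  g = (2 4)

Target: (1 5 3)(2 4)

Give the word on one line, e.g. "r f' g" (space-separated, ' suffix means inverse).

  after r': (1 2 4 5 3)
  after f: (1 5 3)(2 4)

r' f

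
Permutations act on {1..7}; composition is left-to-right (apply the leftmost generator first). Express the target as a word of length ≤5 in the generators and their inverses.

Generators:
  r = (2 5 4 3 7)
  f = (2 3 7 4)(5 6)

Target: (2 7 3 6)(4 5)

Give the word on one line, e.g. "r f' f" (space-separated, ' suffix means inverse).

  after r': (2 7 3 4 5)
  after f: (2 4 6 5 3)
  after r: (2 3 5 7)(4 6)
  after f: (2 7 3 6)(4 5)

r' f r f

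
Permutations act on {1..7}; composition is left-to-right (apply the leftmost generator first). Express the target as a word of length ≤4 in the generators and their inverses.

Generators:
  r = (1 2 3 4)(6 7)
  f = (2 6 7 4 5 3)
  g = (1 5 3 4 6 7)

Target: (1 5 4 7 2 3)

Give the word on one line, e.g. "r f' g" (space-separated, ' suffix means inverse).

  after g: (1 5 3 4 6 7)
  after r: (1 5 4 7 2 3)

g r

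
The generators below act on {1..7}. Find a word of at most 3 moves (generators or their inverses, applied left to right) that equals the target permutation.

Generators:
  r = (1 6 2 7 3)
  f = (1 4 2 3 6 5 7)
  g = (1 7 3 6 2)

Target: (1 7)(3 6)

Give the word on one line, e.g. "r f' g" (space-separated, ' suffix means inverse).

r g' g'

  after r: (1 6 2 7 3)
  after g': (1 3 2)
  after g': (1 7)(3 6)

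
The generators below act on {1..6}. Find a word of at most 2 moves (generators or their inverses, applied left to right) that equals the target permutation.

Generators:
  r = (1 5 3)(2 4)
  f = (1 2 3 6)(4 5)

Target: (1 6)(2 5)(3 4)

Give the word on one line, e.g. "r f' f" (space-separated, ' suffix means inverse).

  after f': (1 6 3 2)(4 5)
  after r: (1 6)(2 5)(3 4)

f' r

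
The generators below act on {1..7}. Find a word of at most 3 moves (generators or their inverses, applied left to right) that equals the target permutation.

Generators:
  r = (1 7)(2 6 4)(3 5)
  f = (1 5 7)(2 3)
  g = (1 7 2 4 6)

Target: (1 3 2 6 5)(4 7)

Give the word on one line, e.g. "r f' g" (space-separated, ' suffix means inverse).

g g f'

  after g: (1 7 2 4 6)
  after g: (1 2 6 7 4)
  after f': (1 3 2 6 5)(4 7)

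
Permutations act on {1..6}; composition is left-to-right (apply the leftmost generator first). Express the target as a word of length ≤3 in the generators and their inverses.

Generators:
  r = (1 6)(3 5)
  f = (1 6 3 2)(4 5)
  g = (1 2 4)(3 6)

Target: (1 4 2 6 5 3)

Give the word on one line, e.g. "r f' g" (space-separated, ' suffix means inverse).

  after g': (1 4 2)(3 6)
  after r': (1 4 2 6 5 3)

g' r'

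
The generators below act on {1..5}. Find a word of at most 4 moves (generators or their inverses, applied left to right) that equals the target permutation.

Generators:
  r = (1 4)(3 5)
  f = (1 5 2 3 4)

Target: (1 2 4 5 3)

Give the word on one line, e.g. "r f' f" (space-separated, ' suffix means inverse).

  after f': (1 4 3 2 5)
  after f': (1 3 5 4 2)
  after f': (1 2 4 5 3)

f' f' f'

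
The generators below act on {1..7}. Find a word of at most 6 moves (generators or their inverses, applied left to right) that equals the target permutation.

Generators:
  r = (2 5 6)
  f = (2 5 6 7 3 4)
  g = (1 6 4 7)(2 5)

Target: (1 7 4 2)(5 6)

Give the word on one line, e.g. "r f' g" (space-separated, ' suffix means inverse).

  after r': (2 6 5)
  after g': (1 7 4 6 2)
  after r': (1 7 4 5 2)
  after r': (1 7 4 2)(5 6)

r' g' r' r'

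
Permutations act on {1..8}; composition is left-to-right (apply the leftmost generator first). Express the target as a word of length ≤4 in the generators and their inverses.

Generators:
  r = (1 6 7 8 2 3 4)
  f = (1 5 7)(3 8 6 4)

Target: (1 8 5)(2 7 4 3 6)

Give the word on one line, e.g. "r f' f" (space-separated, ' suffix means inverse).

  after f: (1 5 7)(3 8 6 4)
  after r': (1 5 6 3 7 4 2 8)
  after f: (1 7 3)(2 6 8 5 4)
  after r: (1 8 5)(2 7 4 3 6)

f r' f r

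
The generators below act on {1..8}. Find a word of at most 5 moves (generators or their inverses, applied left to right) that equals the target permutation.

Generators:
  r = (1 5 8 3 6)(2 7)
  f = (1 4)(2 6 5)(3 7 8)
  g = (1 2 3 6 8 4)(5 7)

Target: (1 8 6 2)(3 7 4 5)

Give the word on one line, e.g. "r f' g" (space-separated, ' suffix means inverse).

  after r': (1 6 3 8 5)(2 7)
  after g: (1 8 7 3 4)(2 5)
  after g: (1 4 2 7 6 8 5 3)
  after r: (1 4 7)(3 5 6)
  after g': (1 8 6 2)(3 7 4 5)

r' g g r g'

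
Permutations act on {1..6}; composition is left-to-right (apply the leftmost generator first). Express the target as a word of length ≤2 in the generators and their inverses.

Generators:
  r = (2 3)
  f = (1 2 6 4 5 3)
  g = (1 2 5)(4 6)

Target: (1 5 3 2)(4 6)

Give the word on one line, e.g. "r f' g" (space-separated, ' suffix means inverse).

g' r'

  after g': (1 5 2)(4 6)
  after r': (1 5 3 2)(4 6)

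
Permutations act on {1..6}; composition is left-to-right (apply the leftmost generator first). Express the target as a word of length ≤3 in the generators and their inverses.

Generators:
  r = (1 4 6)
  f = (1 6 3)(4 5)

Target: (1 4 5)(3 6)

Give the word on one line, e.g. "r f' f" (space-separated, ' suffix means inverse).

  after f: (1 6 3)(4 5)
  after r: (3 4 5 6)
  after r: (1 4 5)(3 6)

f r r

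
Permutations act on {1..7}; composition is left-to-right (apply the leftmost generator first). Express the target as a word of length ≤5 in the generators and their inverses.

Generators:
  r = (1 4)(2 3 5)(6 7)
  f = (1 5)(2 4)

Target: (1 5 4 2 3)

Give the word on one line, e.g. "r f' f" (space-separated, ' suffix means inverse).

r' r' f'

  after r': (1 4)(2 5 3)(6 7)
  after r': (2 3 5)
  after f': (1 5 4 2 3)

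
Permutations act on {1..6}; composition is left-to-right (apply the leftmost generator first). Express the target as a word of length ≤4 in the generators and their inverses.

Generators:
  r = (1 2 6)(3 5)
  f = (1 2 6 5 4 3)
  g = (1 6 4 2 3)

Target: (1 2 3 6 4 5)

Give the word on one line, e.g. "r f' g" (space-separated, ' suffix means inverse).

f' g'

  after f': (1 3 4 5 6 2)
  after g': (1 2 3 6 4 5)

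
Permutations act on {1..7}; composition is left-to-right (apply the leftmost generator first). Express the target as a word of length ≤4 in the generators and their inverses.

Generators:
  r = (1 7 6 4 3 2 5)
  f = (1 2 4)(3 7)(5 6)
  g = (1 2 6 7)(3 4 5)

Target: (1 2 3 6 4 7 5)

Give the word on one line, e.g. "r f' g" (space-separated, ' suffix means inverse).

g f' g

  after g: (1 2 6 7)(3 4 5)
  after f': (2 5 7 4 6 3)
  after g: (1 2 3 6 4 7 5)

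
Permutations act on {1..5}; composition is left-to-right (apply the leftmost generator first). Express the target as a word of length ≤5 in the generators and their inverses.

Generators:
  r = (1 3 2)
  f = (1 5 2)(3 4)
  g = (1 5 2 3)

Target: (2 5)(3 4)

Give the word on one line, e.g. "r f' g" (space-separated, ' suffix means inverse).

f r' g'

  after f: (1 5 2)(3 4)
  after r': (1 5 3 4)
  after g': (2 5)(3 4)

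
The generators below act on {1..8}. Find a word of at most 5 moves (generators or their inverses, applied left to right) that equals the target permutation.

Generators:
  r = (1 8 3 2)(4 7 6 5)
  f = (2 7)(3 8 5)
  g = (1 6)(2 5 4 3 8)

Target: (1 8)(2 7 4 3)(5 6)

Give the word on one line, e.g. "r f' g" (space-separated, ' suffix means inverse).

g' f g r

  after g': (1 6)(2 8 3 4 5)
  after f: (1 6)(2 5 7)(3 4)
  after g: (2 4 8)(5 7)
  after r: (1 8)(2 7 4 3)(5 6)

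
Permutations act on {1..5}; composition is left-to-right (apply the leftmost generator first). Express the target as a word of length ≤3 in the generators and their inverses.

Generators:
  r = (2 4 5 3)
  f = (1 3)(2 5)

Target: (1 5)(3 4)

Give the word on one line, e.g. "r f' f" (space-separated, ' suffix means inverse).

  after r: (2 4 5 3)
  after f': (1 3 5)(2 4)
  after r': (1 5)(3 4)

r f' r'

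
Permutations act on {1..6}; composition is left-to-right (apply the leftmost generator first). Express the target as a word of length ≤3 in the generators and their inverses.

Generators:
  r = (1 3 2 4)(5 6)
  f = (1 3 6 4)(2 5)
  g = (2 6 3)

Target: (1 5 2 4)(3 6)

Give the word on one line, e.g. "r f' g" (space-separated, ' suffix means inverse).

  after r: (1 3 2 4)(5 6)
  after f: (1 6 2)(3 5 4)
  after r': (1 5 2 4)(3 6)

r f r'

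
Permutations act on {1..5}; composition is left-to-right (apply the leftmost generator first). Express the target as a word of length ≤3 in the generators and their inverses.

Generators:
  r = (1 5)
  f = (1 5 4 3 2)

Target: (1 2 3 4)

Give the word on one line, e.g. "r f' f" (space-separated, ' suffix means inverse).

f' r'

  after f': (1 2 3 4 5)
  after r': (1 2 3 4)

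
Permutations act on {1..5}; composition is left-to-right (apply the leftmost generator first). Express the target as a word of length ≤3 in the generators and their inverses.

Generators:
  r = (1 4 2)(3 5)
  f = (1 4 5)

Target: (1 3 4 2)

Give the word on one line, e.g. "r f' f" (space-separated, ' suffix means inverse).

f' r' f'

  after f': (1 5 4)
  after r': (1 3 5)(2 4)
  after f': (1 3 4 2)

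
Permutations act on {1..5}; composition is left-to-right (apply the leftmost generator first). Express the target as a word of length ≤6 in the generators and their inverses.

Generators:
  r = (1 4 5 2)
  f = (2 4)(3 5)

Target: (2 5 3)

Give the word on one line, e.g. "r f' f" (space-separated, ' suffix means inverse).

r' f r' f

  after r': (1 2 5 4)
  after f: (1 4)(2 3 5)
  after r': (2 3 4)
  after f: (2 5 3)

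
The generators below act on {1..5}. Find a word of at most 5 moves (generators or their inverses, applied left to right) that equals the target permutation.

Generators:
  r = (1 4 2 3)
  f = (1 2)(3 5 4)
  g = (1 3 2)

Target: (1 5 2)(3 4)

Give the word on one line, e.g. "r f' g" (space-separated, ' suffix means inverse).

  after r': (1 3 2 4)
  after f: (1 5 4 2 3)
  after r: (1 5 2)(3 4)

r' f r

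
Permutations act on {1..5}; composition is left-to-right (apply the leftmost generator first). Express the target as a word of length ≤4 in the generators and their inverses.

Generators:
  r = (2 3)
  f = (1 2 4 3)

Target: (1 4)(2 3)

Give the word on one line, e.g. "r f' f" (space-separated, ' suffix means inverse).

  after r': (2 3)
  after f': (1 3)(2 4)
  after r: (1 2 4 3)
  after f: (1 4)(2 3)

r' f' r f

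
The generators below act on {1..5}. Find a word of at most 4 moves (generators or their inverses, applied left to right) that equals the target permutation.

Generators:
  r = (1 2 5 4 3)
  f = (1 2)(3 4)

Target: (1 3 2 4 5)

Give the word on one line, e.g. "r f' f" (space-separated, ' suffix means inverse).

f' r' r'

  after f': (1 2)(3 4)
  after r': (2 3 5)
  after r': (1 3 2 4 5)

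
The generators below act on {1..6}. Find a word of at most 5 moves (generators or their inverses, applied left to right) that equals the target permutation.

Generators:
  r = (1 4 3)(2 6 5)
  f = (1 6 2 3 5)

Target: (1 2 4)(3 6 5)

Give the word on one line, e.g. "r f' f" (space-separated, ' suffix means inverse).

r' r' f' r f'

  after r': (1 3 4)(2 5 6)
  after r': (1 4 3)(2 6 5)
  after f': (1 4 2)(3 5 6)
  after r: (1 3 2 4 6)
  after f': (1 2 4)(3 6 5)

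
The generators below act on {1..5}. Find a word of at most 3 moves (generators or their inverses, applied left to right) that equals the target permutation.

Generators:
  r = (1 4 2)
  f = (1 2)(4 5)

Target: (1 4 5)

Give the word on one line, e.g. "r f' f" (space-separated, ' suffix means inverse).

f' r'

  after f': (1 2)(4 5)
  after r': (1 4 5)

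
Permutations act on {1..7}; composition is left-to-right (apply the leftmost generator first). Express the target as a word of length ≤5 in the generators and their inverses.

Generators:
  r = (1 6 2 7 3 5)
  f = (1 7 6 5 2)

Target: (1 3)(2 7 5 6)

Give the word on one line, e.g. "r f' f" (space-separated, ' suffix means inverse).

  after r': (1 5 3 7 2 6)
  after r': (1 3 2)(5 7 6)
  after f: (1 3)(2 7 5 6)

r' r' f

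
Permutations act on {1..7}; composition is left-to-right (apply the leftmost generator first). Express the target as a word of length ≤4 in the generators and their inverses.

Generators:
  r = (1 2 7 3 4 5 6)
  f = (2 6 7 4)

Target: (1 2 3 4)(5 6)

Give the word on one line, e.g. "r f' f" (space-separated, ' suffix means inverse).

  after f': (2 4 7 6)
  after f': (2 7)(4 6)
  after r: (1 2 3 4)(5 6)

f' f' r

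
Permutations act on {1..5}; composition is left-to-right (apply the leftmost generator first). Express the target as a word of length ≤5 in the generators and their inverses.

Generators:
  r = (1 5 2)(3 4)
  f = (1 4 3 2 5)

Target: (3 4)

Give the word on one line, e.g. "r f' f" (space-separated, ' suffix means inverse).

  after r: (1 5 2)(3 4)
  after r: (1 2 5)
  after r: (3 4)

r r r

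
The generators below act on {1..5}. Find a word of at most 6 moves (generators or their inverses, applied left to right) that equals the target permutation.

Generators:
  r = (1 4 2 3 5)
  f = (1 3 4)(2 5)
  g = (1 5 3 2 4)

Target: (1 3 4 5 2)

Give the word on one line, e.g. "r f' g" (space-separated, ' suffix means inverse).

  after g: (1 5 3 2 4)
  after g: (1 3 4 5 2)
  after g: (1 2 5 4 3)
  after r: (1 3 4 5 2)

g g g r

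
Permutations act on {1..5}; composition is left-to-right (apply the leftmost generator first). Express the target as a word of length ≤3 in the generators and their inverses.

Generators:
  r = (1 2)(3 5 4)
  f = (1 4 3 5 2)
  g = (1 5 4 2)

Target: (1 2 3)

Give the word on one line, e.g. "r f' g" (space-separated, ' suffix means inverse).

g' r' f'

  after g': (1 2 4 5)
  after r': (2 5)(3 4)
  after f': (1 2 3)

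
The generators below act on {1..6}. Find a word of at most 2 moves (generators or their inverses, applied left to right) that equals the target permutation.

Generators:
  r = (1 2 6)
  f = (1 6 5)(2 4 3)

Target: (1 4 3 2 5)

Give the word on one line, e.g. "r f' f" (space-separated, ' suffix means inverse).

r f

  after r: (1 2 6)
  after f: (1 4 3 2 5)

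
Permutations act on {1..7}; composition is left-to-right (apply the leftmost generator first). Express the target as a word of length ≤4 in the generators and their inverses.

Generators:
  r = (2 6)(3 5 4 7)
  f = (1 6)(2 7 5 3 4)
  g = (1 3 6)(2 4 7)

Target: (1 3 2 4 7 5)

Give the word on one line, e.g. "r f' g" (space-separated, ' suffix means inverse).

  after f: (1 6)(2 7 5 3 4)
  after g': (1 3 2 4 7 5)

f g'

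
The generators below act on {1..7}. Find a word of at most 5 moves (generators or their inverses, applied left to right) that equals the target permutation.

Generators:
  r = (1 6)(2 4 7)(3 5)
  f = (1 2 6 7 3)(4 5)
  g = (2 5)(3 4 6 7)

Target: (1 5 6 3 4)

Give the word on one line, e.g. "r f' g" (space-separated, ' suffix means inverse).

f r f g g

  after f: (1 2 6 7 3)(4 5)
  after r: (1 4 3 6 2)(5 7)
  after f: (1 5 3 7 4)
  after g: (1 2 5 4)(6 7)
  after g: (1 5 6 3 4)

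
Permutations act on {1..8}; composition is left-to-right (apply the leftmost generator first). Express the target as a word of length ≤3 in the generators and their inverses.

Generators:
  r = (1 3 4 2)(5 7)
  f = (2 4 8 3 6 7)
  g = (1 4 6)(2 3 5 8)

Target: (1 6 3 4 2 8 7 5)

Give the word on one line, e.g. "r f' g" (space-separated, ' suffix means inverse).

  after g': (1 6 4)(2 8 5 3)
  after r': (1 6 3 4 2 8 7 5)

g' r'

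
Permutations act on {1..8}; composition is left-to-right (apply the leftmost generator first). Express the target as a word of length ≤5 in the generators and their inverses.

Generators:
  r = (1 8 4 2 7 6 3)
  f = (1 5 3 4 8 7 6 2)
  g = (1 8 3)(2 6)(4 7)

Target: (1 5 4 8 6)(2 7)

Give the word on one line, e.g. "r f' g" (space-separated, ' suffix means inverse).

r' f' r' g' r

  after r': (1 3 6 7 2 4 8)
  after f': (1 5)(2 3 7 6 8)
  after r': (1 5 3 2 6)(4 8)
  after g': (1 5 8 7 4)(3 6)
  after r: (1 5 4 8 6)(2 7)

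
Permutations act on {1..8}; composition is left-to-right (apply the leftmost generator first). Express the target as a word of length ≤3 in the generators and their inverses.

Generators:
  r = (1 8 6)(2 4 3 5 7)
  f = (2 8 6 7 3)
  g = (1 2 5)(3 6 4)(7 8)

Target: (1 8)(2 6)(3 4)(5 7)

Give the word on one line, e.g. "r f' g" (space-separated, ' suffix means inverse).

  after f: (2 8 6 7 3)
  after r: (1 8)(2 6)(3 4)(5 7)

f r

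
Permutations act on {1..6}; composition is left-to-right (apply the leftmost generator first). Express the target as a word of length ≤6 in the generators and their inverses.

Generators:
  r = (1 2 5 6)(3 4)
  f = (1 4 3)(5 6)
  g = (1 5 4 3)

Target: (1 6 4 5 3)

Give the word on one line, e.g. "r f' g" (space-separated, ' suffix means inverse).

  after g': (1 3 4 5)
  after f': (1 4 6 5 3)
  after g': (1 5 4 6)
  after f: (1 6 4 5 3)

g' f' g' f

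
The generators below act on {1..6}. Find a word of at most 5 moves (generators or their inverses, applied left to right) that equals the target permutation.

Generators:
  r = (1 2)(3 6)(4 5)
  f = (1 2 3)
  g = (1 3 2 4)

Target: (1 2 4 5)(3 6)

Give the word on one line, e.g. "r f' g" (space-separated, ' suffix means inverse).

r f g

  after r: (1 2)(3 6)(4 5)
  after f: (1 3 6)(4 5)
  after g: (1 2 4 5)(3 6)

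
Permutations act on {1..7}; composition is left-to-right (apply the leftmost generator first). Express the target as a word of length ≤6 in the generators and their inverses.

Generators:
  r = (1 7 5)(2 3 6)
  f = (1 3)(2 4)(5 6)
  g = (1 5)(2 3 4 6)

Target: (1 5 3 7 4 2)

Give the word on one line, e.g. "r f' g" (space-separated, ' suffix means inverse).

r f' r' g

  after r: (1 7 5)(2 3 6)
  after f': (1 7 6 4 2)(3 5)
  after r': (2 5)(3 7)(4 6)
  after g: (1 5 3 7 4 2)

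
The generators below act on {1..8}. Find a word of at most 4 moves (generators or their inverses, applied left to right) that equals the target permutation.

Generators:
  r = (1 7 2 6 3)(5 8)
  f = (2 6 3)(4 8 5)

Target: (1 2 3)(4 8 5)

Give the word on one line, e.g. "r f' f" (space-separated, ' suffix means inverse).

  after r': (1 3 6 2 7)(5 8)
  after f: (1 2 7)(4 8)
  after r: (1 6 3)(4 5 8)
  after f': (1 2 3)(4 8 5)

r' f r f'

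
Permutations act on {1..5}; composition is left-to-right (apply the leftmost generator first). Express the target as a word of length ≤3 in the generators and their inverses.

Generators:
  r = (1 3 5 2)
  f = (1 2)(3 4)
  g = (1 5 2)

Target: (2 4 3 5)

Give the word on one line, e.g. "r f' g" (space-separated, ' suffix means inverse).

g r f

  after g: (1 5 2)
  after r: (1 2 3 5)
  after f: (2 4 3 5)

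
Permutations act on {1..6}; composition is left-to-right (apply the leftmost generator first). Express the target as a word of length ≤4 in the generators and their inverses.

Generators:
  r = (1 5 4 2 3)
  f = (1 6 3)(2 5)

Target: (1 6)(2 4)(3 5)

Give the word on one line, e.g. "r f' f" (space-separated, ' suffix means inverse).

f r

  after f: (1 6 3)(2 5)
  after r: (1 6)(2 4)(3 5)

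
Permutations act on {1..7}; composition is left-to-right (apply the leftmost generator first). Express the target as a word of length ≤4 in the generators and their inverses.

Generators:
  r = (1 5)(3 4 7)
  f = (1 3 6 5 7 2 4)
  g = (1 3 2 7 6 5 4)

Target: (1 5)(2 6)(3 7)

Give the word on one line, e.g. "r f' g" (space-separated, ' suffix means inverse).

  after r: (1 5)(3 4 7)
  after f': (1 6 3 2 7)(4 5)
  after g: (1 5)(2 6)(3 7)

r f' g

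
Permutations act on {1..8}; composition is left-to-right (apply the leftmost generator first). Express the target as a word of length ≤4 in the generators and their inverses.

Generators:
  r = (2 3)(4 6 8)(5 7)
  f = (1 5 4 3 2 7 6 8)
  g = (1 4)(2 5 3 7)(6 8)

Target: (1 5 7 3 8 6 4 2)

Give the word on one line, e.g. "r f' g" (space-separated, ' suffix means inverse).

g f g'

  after g: (1 4)(2 5 3 7)(6 8)
  after f: (1 3 6)(2 4 5)
  after g': (1 5 7 3 8 6 4 2)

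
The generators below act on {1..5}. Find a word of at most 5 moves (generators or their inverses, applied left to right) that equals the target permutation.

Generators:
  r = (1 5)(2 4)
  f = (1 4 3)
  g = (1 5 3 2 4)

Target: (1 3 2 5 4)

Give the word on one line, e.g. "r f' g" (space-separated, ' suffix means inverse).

  after g: (1 5 3 2 4)
  after g: (1 3 4 5 2)
  after r: (1 3 2 5 4)

g g r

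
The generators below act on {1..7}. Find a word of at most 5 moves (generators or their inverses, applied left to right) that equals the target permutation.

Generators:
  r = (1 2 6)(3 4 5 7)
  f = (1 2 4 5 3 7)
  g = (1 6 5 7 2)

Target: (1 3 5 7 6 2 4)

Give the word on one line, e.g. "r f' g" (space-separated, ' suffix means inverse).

  after f: (1 2 4 5 3 7)
  after r: (1 6)(2 5 4 7)
  after g: (1 5 4 2 7)
  after r: (1 7 2 3 4 6)
  after r: (1 3 5 7 6 2 4)

f r g r r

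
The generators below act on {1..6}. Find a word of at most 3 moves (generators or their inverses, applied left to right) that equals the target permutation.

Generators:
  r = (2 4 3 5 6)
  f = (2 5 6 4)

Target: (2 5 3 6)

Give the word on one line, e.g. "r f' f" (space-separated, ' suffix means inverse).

  after r': (2 6 5 3 4)
  after f': (2 5 3 6)

r' f'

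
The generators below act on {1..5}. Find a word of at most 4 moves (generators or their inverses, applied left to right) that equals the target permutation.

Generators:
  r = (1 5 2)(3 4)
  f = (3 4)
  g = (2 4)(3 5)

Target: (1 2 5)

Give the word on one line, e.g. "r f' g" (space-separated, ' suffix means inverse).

  after f': (3 4)
  after r: (1 5 2)
  after r: (1 2 5)(3 4)
  after f': (1 2 5)

f' r r f'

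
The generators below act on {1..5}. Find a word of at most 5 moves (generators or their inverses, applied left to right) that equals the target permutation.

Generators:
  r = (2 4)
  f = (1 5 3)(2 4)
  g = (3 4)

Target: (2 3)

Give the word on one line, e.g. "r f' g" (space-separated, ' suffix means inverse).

r' g' r' g' g'

  after r': (2 4)
  after g': (2 3 4)
  after r': (2 3)
  after g': (2 4 3)
  after g': (2 3)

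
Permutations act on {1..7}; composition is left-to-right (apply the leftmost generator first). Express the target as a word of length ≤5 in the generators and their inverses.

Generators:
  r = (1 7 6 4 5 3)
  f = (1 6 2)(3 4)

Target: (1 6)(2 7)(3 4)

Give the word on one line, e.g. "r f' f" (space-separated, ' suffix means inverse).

  after r: (1 7 6 4 5 3)
  after f: (1 7 2)(3 6)(4 5)
  after r: (1 6)(2 7)(3 4)

r f r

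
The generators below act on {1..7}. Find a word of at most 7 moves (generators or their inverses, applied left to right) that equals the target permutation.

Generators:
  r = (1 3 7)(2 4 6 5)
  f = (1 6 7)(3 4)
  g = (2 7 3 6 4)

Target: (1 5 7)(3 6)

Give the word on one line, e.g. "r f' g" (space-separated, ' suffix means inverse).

  after f: (1 6 7)(3 4)
  after r: (1 5 2 4 7 3 6)
  after g': (1 5 4 2 6)
  after f: (1 5 3 4 2 7)
  after g': (1 5 7)(3 6)

f r g' f g'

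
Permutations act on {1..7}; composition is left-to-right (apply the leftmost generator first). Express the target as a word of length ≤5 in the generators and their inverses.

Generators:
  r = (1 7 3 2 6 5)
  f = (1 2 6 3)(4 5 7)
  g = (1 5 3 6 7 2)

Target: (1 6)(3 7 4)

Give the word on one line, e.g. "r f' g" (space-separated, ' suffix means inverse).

  after r': (1 5 6 2 3 7)
  after f': (1 4 7 3 5 2 6)
  after f': (1 7 6 3 4 5)
  after r: (1 3 4)(2 6)(5 7)
  after f': (1 6)(3 7 4)

r' f' f' r f'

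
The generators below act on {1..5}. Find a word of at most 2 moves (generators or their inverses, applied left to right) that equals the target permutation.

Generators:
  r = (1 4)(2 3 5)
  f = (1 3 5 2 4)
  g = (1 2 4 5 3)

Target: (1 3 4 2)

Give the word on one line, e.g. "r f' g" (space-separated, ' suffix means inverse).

g r

  after g: (1 2 4 5 3)
  after r: (1 3 4 2)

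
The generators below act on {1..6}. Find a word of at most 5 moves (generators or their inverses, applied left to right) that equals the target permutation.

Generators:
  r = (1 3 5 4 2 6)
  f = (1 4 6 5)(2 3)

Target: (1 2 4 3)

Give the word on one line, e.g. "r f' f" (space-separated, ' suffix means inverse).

f f r'

  after f: (1 4 6 5)(2 3)
  after f: (1 6)(4 5)
  after r': (1 2 4 3)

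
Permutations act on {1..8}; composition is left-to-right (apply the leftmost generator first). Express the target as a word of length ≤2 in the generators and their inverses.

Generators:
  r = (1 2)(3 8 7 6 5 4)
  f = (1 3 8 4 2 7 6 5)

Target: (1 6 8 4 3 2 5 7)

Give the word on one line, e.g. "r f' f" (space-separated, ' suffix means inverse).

  after f': (1 5 6 7 2 4 8 3)
  after r': (1 6 8 4 3 2 5 7)

f' r'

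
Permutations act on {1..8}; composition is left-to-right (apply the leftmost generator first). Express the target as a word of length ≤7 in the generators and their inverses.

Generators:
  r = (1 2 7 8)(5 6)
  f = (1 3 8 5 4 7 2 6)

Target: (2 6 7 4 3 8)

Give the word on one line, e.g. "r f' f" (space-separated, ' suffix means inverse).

f f r' f r'

  after f: (1 3 8 5 4 7 2 6)
  after f: (1 8 4 2)(3 5 7 6)
  after r': (1 7 5 2 8 4)(3 6)
  after f: (1 2 5 6 8 7 4 3)
  after r': (2 6 7 4 3 8)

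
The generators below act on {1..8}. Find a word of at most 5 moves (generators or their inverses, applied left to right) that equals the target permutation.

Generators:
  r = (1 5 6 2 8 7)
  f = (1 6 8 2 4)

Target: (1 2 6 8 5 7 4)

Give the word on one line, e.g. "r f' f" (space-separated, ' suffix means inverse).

f r f' r'

  after f: (1 6 8 2 4)
  after r: (1 2 4 5 6 7)
  after f': (1 8 6 7 4 5)
  after r': (1 2 6 8 5 7 4)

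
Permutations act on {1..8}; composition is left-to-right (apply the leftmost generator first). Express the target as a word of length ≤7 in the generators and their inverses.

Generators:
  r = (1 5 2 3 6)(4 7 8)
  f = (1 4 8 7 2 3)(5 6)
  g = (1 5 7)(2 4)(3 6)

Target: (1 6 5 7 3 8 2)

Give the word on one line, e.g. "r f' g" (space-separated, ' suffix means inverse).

g' g' f g' r

  after g': (1 7 5)(2 4)(3 6)
  after g': (1 5 7)
  after f: (1 6 5 2 3)(4 8 7)
  after g': (1 3 7 2 6)(4 8 5)
  after r: (1 6 5 7 3 8 2)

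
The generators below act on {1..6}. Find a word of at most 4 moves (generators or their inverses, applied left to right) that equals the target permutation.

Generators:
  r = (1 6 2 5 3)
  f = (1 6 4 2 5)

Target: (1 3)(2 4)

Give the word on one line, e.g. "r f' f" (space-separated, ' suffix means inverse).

  after r': (1 3 5 2 6)
  after f: (1 3)(2 4)

r' f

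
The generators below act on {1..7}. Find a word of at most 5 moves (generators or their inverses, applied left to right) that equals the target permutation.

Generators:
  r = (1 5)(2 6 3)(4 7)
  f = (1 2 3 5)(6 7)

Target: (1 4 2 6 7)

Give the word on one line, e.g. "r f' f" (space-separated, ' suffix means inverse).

f r f r'

  after f: (1 2 3 5)(6 7)
  after r: (1 6 4 7 3)
  after f: (1 7 5)(2 3)(4 6)
  after r': (1 4 2 6 7)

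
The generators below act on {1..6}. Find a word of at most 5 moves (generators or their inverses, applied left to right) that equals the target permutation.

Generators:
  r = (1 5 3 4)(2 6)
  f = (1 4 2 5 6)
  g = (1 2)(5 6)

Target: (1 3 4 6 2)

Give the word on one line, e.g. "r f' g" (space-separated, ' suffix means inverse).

f' g r

  after f': (1 6 5 2 4)
  after g: (1 5)(2 4)
  after r: (1 3 4 6 2)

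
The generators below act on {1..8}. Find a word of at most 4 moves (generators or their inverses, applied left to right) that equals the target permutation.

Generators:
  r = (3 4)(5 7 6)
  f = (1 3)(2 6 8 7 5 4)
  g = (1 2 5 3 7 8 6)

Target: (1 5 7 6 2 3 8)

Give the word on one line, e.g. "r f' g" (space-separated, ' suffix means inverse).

g g

  after g: (1 2 5 3 7 8 6)
  after g: (1 5 7 6 2 3 8)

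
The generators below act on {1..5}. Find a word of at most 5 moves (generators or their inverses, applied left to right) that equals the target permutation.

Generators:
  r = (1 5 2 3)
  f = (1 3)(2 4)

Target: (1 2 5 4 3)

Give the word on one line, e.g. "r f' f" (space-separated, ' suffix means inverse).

r f' r

  after r: (1 5 2 3)
  after f': (1 5 4 2)
  after r: (1 2 5 4 3)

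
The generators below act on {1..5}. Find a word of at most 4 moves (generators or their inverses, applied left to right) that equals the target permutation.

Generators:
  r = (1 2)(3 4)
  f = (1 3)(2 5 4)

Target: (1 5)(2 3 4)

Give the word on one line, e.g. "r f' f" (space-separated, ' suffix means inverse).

  after f': (1 3)(2 4 5)
  after r: (1 4 5)(2 3)
  after f: (1 2)(3 5)
  after f: (1 5)(2 3 4)

f' r f f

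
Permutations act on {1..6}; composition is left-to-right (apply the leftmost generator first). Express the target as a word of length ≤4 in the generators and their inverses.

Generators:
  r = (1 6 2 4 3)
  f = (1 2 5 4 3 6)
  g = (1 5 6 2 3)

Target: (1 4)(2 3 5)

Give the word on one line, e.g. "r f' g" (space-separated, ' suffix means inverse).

r' f'

  after r': (1 3 4 2 6)
  after f': (1 4)(2 3 5)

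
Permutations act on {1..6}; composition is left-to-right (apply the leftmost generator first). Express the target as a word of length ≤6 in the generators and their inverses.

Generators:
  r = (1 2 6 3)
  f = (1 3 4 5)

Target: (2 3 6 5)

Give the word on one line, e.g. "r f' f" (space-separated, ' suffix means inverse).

f' r f' f' r

  after f': (1 5 4 3)
  after r: (1 5 4)(2 6 3)
  after f': (1 4 5 3 2 6)
  after f': (1 3 2 6 5)
  after r: (2 3 6 5)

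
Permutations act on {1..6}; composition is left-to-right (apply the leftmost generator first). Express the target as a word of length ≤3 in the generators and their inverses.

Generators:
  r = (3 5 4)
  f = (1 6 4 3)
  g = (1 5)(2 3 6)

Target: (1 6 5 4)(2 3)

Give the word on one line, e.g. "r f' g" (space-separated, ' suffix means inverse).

  after r': (3 4 5)
  after f': (1 3 6)(4 5)
  after g: (1 6 5 4)(2 3)

r' f' g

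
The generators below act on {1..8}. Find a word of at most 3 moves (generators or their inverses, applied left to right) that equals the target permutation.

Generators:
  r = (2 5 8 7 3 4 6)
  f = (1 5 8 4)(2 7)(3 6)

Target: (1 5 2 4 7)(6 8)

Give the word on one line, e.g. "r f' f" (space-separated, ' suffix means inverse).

  after r: (2 5 8 7 3 4 6)
  after r: (2 8 3 6 5 7 4)
  after f: (1 5 2 4 7)(6 8)

r r f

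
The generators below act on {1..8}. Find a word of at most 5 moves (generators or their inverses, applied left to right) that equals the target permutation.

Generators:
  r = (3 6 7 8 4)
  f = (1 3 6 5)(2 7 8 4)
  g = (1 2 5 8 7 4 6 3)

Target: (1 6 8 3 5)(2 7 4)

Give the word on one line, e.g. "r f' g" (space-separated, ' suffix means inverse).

f' r' f'

  after f': (1 5 6 3)(2 4 8 7)
  after r': (1 5 3)(2 8 6 4 7)
  after f': (1 6 8 3 5)(2 7 4)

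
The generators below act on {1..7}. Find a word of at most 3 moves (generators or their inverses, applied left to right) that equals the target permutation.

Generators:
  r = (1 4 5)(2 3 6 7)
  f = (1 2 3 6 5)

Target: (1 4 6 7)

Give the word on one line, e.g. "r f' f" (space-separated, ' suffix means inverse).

r f'

  after r: (1 4 5)(2 3 6 7)
  after f': (1 4 6 7)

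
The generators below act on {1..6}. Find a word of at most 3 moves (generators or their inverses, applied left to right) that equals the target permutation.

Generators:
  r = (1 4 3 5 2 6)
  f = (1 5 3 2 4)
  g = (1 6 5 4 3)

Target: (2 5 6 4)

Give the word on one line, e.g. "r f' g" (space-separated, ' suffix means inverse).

g' g' r'

  after g': (1 3 4 5 6)
  after g': (1 4 6 3 5)
  after r': (2 5 6 4)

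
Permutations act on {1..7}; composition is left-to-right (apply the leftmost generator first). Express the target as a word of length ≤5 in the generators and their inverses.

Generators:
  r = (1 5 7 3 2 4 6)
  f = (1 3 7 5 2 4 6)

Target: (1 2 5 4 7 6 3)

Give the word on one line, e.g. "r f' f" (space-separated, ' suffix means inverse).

r' r' r'

  after r': (1 6 4 2 3 7 5)
  after r': (1 4 3 5 6 2 7)
  after r': (1 2 5 4 7 6 3)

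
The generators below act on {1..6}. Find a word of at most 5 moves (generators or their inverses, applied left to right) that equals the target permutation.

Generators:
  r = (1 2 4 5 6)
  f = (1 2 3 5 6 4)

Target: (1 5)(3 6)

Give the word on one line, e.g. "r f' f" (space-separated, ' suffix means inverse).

  after r: (1 2 4 5 6)
  after f: (1 3 5 4 6 2)
  after f: (1 5)(3 6)

r f f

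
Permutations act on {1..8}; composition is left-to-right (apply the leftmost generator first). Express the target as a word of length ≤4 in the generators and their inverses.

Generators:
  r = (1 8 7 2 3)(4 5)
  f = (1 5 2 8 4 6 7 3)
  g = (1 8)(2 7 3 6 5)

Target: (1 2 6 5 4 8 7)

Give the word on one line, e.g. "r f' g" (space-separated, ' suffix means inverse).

r g r' r'

  after r: (1 8 7 2 3)(4 5)
  after g: (2 6 5 4)(3 8)
  after r': (1 3)(2 6 4 7 8)
  after r': (1 2 6 5 4 8 7)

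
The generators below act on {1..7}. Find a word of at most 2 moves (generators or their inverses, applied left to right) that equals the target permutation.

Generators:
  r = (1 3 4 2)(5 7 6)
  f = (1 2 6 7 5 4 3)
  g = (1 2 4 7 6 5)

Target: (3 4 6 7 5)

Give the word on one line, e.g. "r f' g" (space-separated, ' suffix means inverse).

g r

  after g: (1 2 4 7 6 5)
  after r: (3 4 6 7 5)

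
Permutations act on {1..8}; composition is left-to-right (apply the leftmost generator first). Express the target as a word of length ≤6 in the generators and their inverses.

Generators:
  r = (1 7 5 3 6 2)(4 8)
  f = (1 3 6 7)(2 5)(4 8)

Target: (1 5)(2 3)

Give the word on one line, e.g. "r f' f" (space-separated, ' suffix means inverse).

r f f r'

  after r: (1 7 5 3 6 2)(4 8)
  after f: (2 3 7)(5 6)
  after f: (1 3)(2 6)(4 8)(5 7)
  after r': (1 5)(2 3)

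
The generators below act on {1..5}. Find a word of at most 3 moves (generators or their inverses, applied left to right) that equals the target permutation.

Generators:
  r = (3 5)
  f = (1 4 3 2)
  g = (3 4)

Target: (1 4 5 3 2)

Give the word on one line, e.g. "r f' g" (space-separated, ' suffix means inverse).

f r'

  after f: (1 4 3 2)
  after r': (1 4 5 3 2)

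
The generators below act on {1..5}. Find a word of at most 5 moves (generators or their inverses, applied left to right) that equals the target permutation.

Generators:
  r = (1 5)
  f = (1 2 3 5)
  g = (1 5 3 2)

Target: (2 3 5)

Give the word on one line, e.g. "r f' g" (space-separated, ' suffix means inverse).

f' r' g r

  after f': (1 5 3 2)
  after r': (2 5 3)
  after g: (1 5 2 3)
  after r: (2 3 5)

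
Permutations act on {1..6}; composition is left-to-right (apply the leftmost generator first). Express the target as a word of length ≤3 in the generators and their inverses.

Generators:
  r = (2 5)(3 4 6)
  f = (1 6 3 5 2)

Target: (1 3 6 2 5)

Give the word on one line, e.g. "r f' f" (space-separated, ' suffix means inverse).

r f r

  after r: (2 5)(3 4 6)
  after f: (1 6 5)(3 4)
  after r: (1 3 6 2 5)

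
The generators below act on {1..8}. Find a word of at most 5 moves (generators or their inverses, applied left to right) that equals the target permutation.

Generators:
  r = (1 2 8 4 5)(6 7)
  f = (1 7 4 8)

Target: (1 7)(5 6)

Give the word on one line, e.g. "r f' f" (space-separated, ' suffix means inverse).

  after r': (1 5 4 8 2)(6 7)
  after f': (1 5 7 6)(2 8)
  after r': (1 4 8)(5 6)
  after f': (1 7)(5 6)

r' f' r' f'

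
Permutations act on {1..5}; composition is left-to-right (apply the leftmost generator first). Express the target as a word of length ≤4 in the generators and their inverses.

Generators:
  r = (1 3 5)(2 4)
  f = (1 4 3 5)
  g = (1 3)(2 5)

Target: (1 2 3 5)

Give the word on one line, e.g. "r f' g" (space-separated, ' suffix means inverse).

  after r: (1 3 5)(2 4)
  after f': (1 4 2)
  after r: (1 2 3 5)

r f' r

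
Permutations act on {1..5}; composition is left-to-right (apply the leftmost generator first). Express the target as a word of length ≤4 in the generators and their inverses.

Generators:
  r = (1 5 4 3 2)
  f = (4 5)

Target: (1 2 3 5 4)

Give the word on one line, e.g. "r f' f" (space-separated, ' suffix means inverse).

f r' f'

  after f: (4 5)
  after r': (1 2 3 4)
  after f': (1 2 3 5 4)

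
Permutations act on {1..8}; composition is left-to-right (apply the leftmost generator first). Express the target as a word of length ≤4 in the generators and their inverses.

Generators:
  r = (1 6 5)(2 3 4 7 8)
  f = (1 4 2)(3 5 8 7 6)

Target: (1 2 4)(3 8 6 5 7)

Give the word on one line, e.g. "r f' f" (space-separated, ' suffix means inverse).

  after f: (1 4 2)(3 5 8 7 6)
  after f: (1 2 4)(3 8 6 5 7)

f f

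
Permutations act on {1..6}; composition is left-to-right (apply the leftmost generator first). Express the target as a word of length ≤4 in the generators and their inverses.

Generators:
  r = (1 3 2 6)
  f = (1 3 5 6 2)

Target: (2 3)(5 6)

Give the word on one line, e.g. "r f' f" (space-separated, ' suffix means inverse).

f' r' r'

  after f': (1 2 6 5 3)
  after r': (1 3 6 5)
  after r': (2 3)(5 6)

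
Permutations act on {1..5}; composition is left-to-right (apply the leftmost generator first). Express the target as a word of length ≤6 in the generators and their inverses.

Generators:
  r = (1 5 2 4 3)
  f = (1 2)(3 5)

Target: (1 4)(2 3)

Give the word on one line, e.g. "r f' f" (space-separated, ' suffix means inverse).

  after r': (1 3 4 2 5)
  after f': (1 5 2 3 4)
  after r: (1 2)(4 5)
  after r: (1 4 2 5 3)
  after f: (1 4)(2 3)

r' f' r r f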